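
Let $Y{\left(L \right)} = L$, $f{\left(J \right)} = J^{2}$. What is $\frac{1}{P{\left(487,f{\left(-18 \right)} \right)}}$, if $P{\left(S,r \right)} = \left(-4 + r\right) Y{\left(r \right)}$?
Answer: $\frac{1}{103680} \approx 9.6451 \cdot 10^{-6}$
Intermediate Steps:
$P{\left(S,r \right)} = r \left(-4 + r\right)$ ($P{\left(S,r \right)} = \left(-4 + r\right) r = r \left(-4 + r\right)$)
$\frac{1}{P{\left(487,f{\left(-18 \right)} \right)}} = \frac{1}{\left(-18\right)^{2} \left(-4 + \left(-18\right)^{2}\right)} = \frac{1}{324 \left(-4 + 324\right)} = \frac{1}{324 \cdot 320} = \frac{1}{103680}$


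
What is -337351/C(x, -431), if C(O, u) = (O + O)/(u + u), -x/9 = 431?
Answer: -337351/9 ≈ -37483.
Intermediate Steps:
x = -3879 (x = -9*431 = -3879)
C(O, u) = O/u (C(O, u) = (2*O)/((2*u)) = (2*O)*(1/(2*u)) = O/u)
-337351/C(x, -431) = -337351/((-3879/(-431))) = -337351/((-3879*(-1/431))) = -337351/9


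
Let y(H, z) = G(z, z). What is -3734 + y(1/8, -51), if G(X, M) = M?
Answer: -3785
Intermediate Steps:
y(H, z) = z
-3734 + y(1/8, -51) = -3734 - 51 = -3785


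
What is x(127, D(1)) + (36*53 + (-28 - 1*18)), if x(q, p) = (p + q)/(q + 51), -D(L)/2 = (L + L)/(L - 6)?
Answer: 1657819/890 ≈ 1862.7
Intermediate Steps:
D(L) = -4*L/(-6 + L) (D(L) = -2*(L + L)/(L - 6) = -2*2*L/(-6 + L) = -4*L/(-6 + L))
x(q, p) = (p + q)/(51 + q)
x(127, D(1)) + (36*53 + (-28 - 1*18)) = (-4*1/(-6 + 1) + 127)/(51 + 127) + (36*53 + (-28 - 1*18)) = (-4*1/(-5) + 127)/178 + (1908 + (-28 - 18)) = (-4*1*(-⅕) + 127)/178 + (1908 - 46) = (⅘ + 127)/178 + 1862 = (1/178)*(639/5) + 1862 = 639/890 + 1862 = 1657819/890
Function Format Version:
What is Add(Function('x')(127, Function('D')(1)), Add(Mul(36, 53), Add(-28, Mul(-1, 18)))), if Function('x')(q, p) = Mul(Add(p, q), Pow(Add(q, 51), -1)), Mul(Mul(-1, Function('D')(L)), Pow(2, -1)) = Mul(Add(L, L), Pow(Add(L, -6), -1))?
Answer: Rational(1657819, 890) ≈ 1862.7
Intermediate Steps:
Function('D')(L) = Mul(-4, L, Pow(Add(-6, L), -1)) (Function('D')(L) = Mul(-2, Mul(Add(L, L), Pow(Add(L, -6), -1))) = Mul(-2, Mul(Mul(2, L), Pow(Add(-6, L), -1))) = Mul(-2, Mul(2, L, Pow(Add(-6, L), -1))) = Mul(-4, L, Pow(Add(-6, L), -1)))
Function('x')(q, p) = Mul(Pow(Add(51, q), -1), Add(p, q)) (Function('x')(q, p) = Mul(Add(p, q), Pow(Add(51, q), -1)) = Mul(Pow(Add(51, q), -1), Add(p, q)))
Add(Function('x')(127, Function('D')(1)), Add(Mul(36, 53), Add(-28, Mul(-1, 18)))) = Add(Mul(Pow(Add(51, 127), -1), Add(Mul(-4, 1, Pow(Add(-6, 1), -1)), 127)), Add(Mul(36, 53), Add(-28, Mul(-1, 18)))) = Add(Mul(Pow(178, -1), Add(Mul(-4, 1, Pow(-5, -1)), 127)), Add(1908, Add(-28, -18))) = Add(Mul(Rational(1, 178), Add(Mul(-4, 1, Rational(-1, 5)), 127)), Add(1908, -46)) = Add(Mul(Rational(1, 178), Add(Rational(4, 5), 127)), 1862) = Add(Mul(Rational(1, 178), Rational(639, 5)), 1862) = Add(Rational(639, 890), 1862) = Rational(1657819, 890)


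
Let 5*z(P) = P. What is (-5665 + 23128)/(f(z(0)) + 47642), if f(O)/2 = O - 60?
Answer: 17463/47522 ≈ 0.36747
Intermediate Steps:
z(P) = P/5
f(O) = -120 + 2*O (f(O) = 2*(O - 60) = 2*(-60 + O) = -120 + 2*O)
(-5665 + 23128)/(f(z(0)) + 47642) = (-5665 + 23128)/((-120 + 2*((1/5)*0)) + 47642) = 17463/((-120 + 2*0) + 47642) = 17463/((-120 + 0) + 47642) = 17463/(-120 + 47642) = 17463/47522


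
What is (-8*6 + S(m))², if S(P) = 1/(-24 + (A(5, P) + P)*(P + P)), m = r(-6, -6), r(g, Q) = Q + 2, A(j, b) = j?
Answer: 2362369/1024 ≈ 2307.0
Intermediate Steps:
r(g, Q) = 2 + Q
m = -4 (m = 2 - 6 = -4)
S(P) = 1/(-24 + 2*P*(5 + P)) (S(P) = 1/(-24 + (5 + P)*(P + P)) = 1/(-24 + (5 + P)*(2*P)) = 1/(-24 + 2*P*(5 + P)))
(-8*6 + S(m))² = (-8*6 + 1/(2*(-12 + (-4)² + 5*(-4))))² = (-48 + 1/(2*(-12 + 16 - 20)))² = (-48 + (½)/(-16))² = (-48 + (½)*(-1/16))² = (-48 - 1/32)² = (-1537/32)² = 2362369/1024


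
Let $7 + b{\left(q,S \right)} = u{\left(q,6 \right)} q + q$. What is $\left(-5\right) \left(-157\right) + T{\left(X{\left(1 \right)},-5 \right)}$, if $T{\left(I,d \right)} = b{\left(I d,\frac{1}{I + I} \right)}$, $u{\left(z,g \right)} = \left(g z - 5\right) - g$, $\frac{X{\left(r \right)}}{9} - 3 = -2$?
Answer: $13378$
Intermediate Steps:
$X{\left(r \right)} = 9$ ($X{\left(r \right)} = 27 + 9 \left(-2\right) = 27 - 18 = 9$)
$u{\left(z,g \right)} = -5 - g + g z$ ($u{\left(z,g \right)} = \left(-5 + g z\right) - g = -5 - g + g z$)
$b{\left(q,S \right)} = -7 + q + q \left(-11 + 6 q\right)$ ($b{\left(q,S \right)} = -7 + \left(\left(-5 - 6 + 6 q\right) q + q\right) = -7 + \left(\left(-11 + 6 q\right) q + q\right) = -7 + \left(q \left(-11 + 6 q\right) + q\right) = -7 + \left(q + q \left(-11 + 6 q\right)\right) = -7 + q + q \left(-11 + 6 q\right)$)
$T{\left(I,d \right)} = -7 + I d + I d \left(-11 + 6 I d\right)$
$\left(-5\right) \left(-157\right) + T{\left(X{\left(1 \right)},-5 \right)} = \left(-5\right) \left(-157\right) + \left(-7 + 9 \left(-5\right) + 9 \left(-5\right) \left(-11 + 6 \cdot 9 \left(-5\right)\right)\right) = 785 - \left(52 + 45 \left(-11 - 270\right)\right) = 785 - \left(52 - 12645\right) = 785 - -12593 = 785 + 12593 = 13378$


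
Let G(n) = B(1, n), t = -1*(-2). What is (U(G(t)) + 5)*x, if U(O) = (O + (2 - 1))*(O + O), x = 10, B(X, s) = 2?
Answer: 170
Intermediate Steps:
t = 2
G(n) = 2
U(O) = 2*O*(1 + O) (U(O) = (O + 1)*(2*O) = (1 + O)*(2*O) = 2*O*(1 + O))
(U(G(t)) + 5)*x = (2*2*(1 + 2) + 5)*10 = (2*2*3 + 5)*10 = (12 + 5)*10 = 17*10 = 170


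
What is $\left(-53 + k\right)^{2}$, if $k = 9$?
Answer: $1936$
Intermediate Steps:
$\left(-53 + k\right)^{2} = \left(-53 + 9\right)^{2} = \left(-44\right)^{2} = 1936$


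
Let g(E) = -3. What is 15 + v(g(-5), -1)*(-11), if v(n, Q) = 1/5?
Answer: 64/5 ≈ 12.800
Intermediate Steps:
v(n, Q) = ⅕
15 + v(g(-5), -1)*(-11) = 15 + (⅕)*(-11) = 15 - 11/5 = 64/5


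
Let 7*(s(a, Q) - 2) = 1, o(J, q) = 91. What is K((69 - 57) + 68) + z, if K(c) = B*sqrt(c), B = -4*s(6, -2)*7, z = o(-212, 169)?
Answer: 91 - 240*sqrt(5) ≈ -445.66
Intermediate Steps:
z = 91
s(a, Q) = 15/7 (s(a, Q) = 2 + (1/7)*1 = 2 + 1/7 = 15/7)
B = -60 (B = -4*15/7*7 = -60/7*7 = -60)
K(c) = -60*sqrt(c)
K((69 - 57) + 68) + z = -60*sqrt((69 - 57) + 68) + 91 = -60*sqrt(12 + 68) + 91 = -240*sqrt(5) + 91 = 91 - 240*sqrt(5)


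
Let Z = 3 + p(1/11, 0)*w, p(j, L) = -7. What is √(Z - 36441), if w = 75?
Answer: 111*I*√3 ≈ 192.26*I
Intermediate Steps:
Z = -522 (Z = 3 - 7*75 = 3 - 525 = -522)
√(Z - 36441) = √(-522 - 36441) = √(-36963) = 111*I*√3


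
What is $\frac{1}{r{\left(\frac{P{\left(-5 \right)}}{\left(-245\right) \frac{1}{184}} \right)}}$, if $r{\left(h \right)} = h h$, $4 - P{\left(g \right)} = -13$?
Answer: $\frac{60025}{9784384} \approx 0.0061348$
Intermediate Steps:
$P{\left(g \right)} = 17$ ($P{\left(g \right)} = 4 - -13 = 4 + 13 = 17$)
$r{\left(h \right)} = h^{2}$
$\frac{1}{r{\left(\frac{P{\left(-5 \right)}}{\left(-245\right) \frac{1}{184}} \right)}} = \frac{1}{\left(\frac{17}{\left(-245\right) \frac{1}{184}}\right)^{2}} = \frac{1}{\left(\frac{17}{- \frac{245}{184}}\right)^{2}} = \frac{1}{\left(17 \left(- \frac{184}{245}\right)\right)^{2}} = \frac{1}{\left(- \frac{3128}{245}\right)^{2}} = \frac{1}{\frac{9784384}{60025}} = \frac{60025}{9784384}$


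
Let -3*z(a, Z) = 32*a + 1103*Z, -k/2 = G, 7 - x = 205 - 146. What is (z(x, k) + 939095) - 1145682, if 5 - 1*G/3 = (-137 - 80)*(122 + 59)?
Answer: 259350179/3 ≈ 8.6450e+7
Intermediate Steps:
x = -52 (x = 7 - (205 - 146) = 7 - 1*59 = 7 - 59 = -52)
G = 117846 (G = 15 - 3*(-137 - 80)*(122 + 59) = 15 - (-651)*181 = 15 - 3*(-39277) = 15 + 117831 = 117846)
k = -235692 (k = -2*117846 = -235692)
z(a, Z) = -1103*Z/3 - 32*a/3 (z(a, Z) = -(32*a + 1103*Z)/3 = -1103*Z/3 - 32*a/3)
(z(x, k) + 939095) - 1145682 = ((-1103/3*(-235692) - 32/3*(-52)) + 939095) - 1145682 = ((86656092 + 1664/3) + 939095) - 1145682 = (259969940/3 + 939095) - 1145682 = 262787225/3 - 1145682 = 259350179/3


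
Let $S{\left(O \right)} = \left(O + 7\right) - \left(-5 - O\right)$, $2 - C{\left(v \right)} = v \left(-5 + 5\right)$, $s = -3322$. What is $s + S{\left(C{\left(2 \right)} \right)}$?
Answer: $-3306$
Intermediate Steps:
$C{\left(v \right)} = 2$ ($C{\left(v \right)} = 2 - v \left(-5 + 5\right) = 2 - v 0 = 2 - 0 = 2 + 0 = 2$)
$S{\left(O \right)} = 12 + 2 O$ ($S{\left(O \right)} = \left(7 + O\right) + \left(5 + O\right) = 12 + 2 O$)
$s + S{\left(C{\left(2 \right)} \right)} = -3322 + \left(12 + 2 \cdot 2\right) = -3322 + \left(12 + 4\right) = -3322 + 16 = -3306$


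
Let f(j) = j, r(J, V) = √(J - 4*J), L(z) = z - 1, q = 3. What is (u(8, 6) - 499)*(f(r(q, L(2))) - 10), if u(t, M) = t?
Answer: 4910 - 1473*I ≈ 4910.0 - 1473.0*I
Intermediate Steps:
L(z) = -1 + z
r(J, V) = √3*√(-J) (r(J, V) = √(-3*J) = √3*√(-J))
(u(8, 6) - 499)*(f(r(q, L(2))) - 10) = (8 - 499)*(√3*√(-1*3) - 10) = -491*(√3*√(-3) - 10) = -491*(√3*(I*√3) - 10) = -491*(3*I - 10) = -491*(-10 + 3*I) = 4910 - 1473*I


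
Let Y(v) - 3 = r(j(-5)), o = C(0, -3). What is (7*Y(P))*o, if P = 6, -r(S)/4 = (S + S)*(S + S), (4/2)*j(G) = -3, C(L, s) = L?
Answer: 0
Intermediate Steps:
o = 0
j(G) = -3/2 (j(G) = (½)*(-3) = -3/2)
r(S) = -16*S² (r(S) = -4*(S + S)*(S + S) = -4*2*S*2*S = -16*S²)
Y(v) = -33 (Y(v) = 3 - 16*(-3/2)² = 3 - 16*9/4 = 3 - 36 = -33)
(7*Y(P))*o = (7*(-33))*0 = -231*0 = 0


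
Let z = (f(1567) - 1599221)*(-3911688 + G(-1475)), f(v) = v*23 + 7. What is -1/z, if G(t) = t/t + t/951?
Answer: -951/5815028276891476 ≈ -1.6354e-13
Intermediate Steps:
G(t) = 1 + t/951 (G(t) = 1 + t*(1/951) = 1 + t/951)
f(v) = 7 + 23*v (f(v) = 23*v + 7 = 7 + 23*v)
z = 5815028276891476/951 (z = ((7 + 23*1567) - 1599221)*(-3911688 + (1 + (1/951)*(-1475))) = ((7 + 36041) - 1599221)*(-3911688 + (1 - 1475/951)) = (36048 - 1599221)*(-3911688 - 524/951) = -1563173*(-3720015812/951) = 5815028276891476/951 ≈ 6.1146e+12)
-1/z = -1/5815028276891476/951 = -1*951/5815028276891476 = -951/5815028276891476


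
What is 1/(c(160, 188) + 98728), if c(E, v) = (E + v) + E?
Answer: 1/99236 ≈ 1.0077e-5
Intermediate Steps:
c(E, v) = v + 2*E
1/(c(160, 188) + 98728) = 1/((188 + 2*160) + 98728) = 1/((188 + 320) + 98728) = 1/(508 + 98728) = 1/99236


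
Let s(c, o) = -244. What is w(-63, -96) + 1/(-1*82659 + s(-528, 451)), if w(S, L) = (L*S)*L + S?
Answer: -48139367914/82903 ≈ -5.8067e+5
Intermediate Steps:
w(S, L) = S + S*L**2 (w(S, L) = S*L**2 + S = S + S*L**2)
w(-63, -96) + 1/(-1*82659 + s(-528, 451)) = -63*(1 + (-96)**2) + 1/(-1*82659 - 244) = -63*(1 + 9216) + 1/(-82659 - 244) = -63*9217 + 1/(-82903) = -580671 - 1/82903 = -48139367914/82903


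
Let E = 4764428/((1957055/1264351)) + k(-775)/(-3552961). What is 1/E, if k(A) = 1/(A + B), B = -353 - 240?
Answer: 9512169242921640/29278913890949114992799 ≈ 3.2488e-7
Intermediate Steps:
B = -593
k(A) = 1/(-593 + A) (k(A) = 1/(A - 593) = 1/(-593 + A))
E = 29278913890949114992799/9512169242921640 (E = 4764428/((1957055/1264351)) + 1/(-593 - 775*(-3552961)) = 4764428/((1957055*(1/1264351))) - 1/3552961/(-1368) = 4764428/(1957055/1264351) - 1/1368*(-1/3552961) = 4764428*(1264351/1957055) + 1/4860450648 = 6023909306228/1957055 + 1/4860450648 = 29278913890949114992799/9512169242921640 ≈ 3.0780e+6)
1/E = 1/(29278913890949114992799/9512169242921640) = 9512169242921640/29278913890949114992799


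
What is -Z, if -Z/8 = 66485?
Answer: 531880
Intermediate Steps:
Z = -531880 (Z = -8*66485 = -531880)
-Z = -1*(-531880) = 531880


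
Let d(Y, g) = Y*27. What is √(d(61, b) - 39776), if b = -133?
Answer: I*√38129 ≈ 195.27*I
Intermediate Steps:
d(Y, g) = 27*Y
√(d(61, b) - 39776) = √(27*61 - 39776) = √(1647 - 39776) = √(-38129) = I*√38129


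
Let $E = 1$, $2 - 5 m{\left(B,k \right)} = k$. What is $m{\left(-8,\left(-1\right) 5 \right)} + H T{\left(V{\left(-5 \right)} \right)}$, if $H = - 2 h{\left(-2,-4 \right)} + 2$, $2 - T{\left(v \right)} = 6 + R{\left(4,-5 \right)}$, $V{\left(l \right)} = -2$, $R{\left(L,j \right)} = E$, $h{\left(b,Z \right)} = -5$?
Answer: $- \frac{293}{5} \approx -58.6$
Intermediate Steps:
$m{\left(B,k \right)} = \frac{2}{5} - \frac{k}{5}$
$R{\left(L,j \right)} = 1$
$T{\left(v \right)} = -5$ ($T{\left(v \right)} = 2 - \left(6 + 1\right) = 2 - 7 = -5$)
$H = 12$ ($H = \left(-2\right) \left(-5\right) + 2 = 10 + 2 = 12$)
$m{\left(-8,\left(-1\right) 5 \right)} + H T{\left(V{\left(-5 \right)} \right)} = \left(\frac{2}{5} - \frac{\left(-1\right) 5}{5}\right) + 12 \left(-5\right) = \left(\frac{2}{5} - -1\right) - 60 = \left(\frac{2}{5} + 1\right) - 60 = \frac{7}{5} - 60 = - \frac{293}{5}$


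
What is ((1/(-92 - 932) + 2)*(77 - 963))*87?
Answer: -78893427/512 ≈ -1.5409e+5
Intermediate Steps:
((1/(-92 - 932) + 2)*(77 - 963))*87 = ((1/(-1024) + 2)*(-886))*87 = ((-1/1024 + 2)*(-886))*87 = ((2047/1024)*(-886))*87 = -906821/512*87 = -78893427/512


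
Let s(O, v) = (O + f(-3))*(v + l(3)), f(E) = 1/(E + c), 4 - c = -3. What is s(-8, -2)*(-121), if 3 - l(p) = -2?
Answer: 11253/4 ≈ 2813.3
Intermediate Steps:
c = 7 (c = 4 - 1*(-3) = 4 + 3 = 7)
f(E) = 1/(7 + E) (f(E) = 1/(E + 7) = 1/(7 + E))
l(p) = 5 (l(p) = 3 - 1*(-2) = 3 + 2 = 5)
s(O, v) = (5 + v)*(¼ + O) (s(O, v) = (O + 1/(7 - 3))*(v + 5) = (O + 1/4)*(5 + v) = (O + ¼)*(5 + v) = (¼ + O)*(5 + v) = (5 + v)*(¼ + O))
s(-8, -2)*(-121) = (5/4 + 5*(-8) + (¼)*(-2) - 8*(-2))*(-121) = (5/4 - 40 - ½ + 16)*(-121) = -93/4*(-121) = 11253/4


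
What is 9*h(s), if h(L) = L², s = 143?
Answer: 184041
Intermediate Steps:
9*h(s) = 9*143² = 9*20449 = 184041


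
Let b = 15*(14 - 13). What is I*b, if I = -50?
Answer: -750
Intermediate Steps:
b = 15 (b = 15*1 = 15)
I*b = -50*15 = -750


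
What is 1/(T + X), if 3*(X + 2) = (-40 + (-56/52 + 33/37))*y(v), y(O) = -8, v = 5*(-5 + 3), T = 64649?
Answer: 481/31146751 ≈ 1.5443e-5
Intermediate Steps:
v = -10 (v = 5*(-2) = -10)
X = 50582/481 (X = -2 + ((-40 + (-56/52 + 33/37))*(-8))/3 = -2 + ((-40 + (-56*1/52 + 33*(1/37)))*(-8))/3 = -2 + ((-40 + (-14/13 + 33/37))*(-8))/3 = -2 + ((-40 - 89/481)*(-8))/3 = -2 + (-19329/481*(-8))/3 = -2 + (⅓)*(154632/481) = -2 + 51544/481 = 50582/481 ≈ 105.16)
1/(T + X) = 1/(64649 + 50582/481) = 1/(31146751/481) = 481/31146751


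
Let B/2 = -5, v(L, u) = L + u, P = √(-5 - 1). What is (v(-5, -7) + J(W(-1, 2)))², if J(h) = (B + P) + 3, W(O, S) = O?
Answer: (19 - I*√6)² ≈ 355.0 - 93.081*I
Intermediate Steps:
P = I*√6 (P = √(-6) = I*√6 ≈ 2.4495*I)
B = -10 (B = 2*(-5) = -10)
J(h) = -7 + I*√6 (J(h) = (-10 + I*√6) + 3 = -7 + I*√6)
(v(-5, -7) + J(W(-1, 2)))² = ((-5 - 7) + (-7 + I*√6))² = (-12 + (-7 + I*√6))² = (-19 + I*√6)²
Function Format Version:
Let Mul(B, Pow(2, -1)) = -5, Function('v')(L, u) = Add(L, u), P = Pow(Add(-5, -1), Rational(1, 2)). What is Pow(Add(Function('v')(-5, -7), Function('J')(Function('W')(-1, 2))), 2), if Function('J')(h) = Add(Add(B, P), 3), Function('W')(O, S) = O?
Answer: Pow(Add(19, Mul(-1, I, Pow(6, Rational(1, 2)))), 2) ≈ Add(355.00, Mul(-93.081, I))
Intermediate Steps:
P = Mul(I, Pow(6, Rational(1, 2))) (P = Pow(-6, Rational(1, 2)) = Mul(I, Pow(6, Rational(1, 2))) ≈ Mul(2.4495, I))
B = -10 (B = Mul(2, -5) = -10)
Function('J')(h) = Add(-7, Mul(I, Pow(6, Rational(1, 2)))) (Function('J')(h) = Add(Add(-10, Mul(I, Pow(6, Rational(1, 2)))), 3) = Add(-7, Mul(I, Pow(6, Rational(1, 2)))))
Pow(Add(Function('v')(-5, -7), Function('J')(Function('W')(-1, 2))), 2) = Pow(Add(Add(-5, -7), Add(-7, Mul(I, Pow(6, Rational(1, 2))))), 2) = Pow(Add(-12, Add(-7, Mul(I, Pow(6, Rational(1, 2))))), 2) = Pow(Add(-19, Mul(I, Pow(6, Rational(1, 2)))), 2)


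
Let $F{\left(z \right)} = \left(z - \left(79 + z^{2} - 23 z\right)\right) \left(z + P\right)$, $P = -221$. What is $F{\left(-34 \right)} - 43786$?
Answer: $479219$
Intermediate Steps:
$F{\left(z \right)} = \left(-221 + z\right) \left(-79 - z^{2} + 24 z\right)$ ($F{\left(z \right)} = \left(z - \left(79 + z^{2} - 23 z\right)\right) \left(z - 221\right) = \left(z - \left(79 + z^{2} - 23 z\right)\right) \left(-221 + z\right) = \left(-79 - z^{2} + 24 z\right) \left(-221 + z\right) = \left(-221 + z\right) \left(-79 - z^{2} + 24 z\right)$)
$F{\left(-34 \right)} - 43786 = \left(17459 - \left(-34\right)^{3} - -183022 + 245 \left(-34\right)^{2}\right) - 43786 = \left(17459 - -39304 + 183022 + 245 \cdot 1156\right) - 43786 = \left(17459 + 39304 + 183022 + 283220\right) - 43786 = 523005 - 43786 = 479219$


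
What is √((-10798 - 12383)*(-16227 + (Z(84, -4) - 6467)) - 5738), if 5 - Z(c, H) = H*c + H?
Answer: √518066431 ≈ 22761.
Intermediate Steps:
Z(c, H) = 5 - H - H*c (Z(c, H) = 5 - (H*c + H) = 5 - (H + H*c) = 5 + (-H - H*c) = 5 - H - H*c)
√((-10798 - 12383)*(-16227 + (Z(84, -4) - 6467)) - 5738) = √((-10798 - 12383)*(-16227 + ((5 - 1*(-4) - 1*(-4)*84) - 6467)) - 5738) = √(-23181*(-16227 + ((5 + 4 + 336) - 6467)) - 5738) = √(-23181*(-16227 + (345 - 6467)) - 5738) = √(-23181*(-16227 - 6122) - 5738) = √(-23181*(-22349) - 5738) = √(518072169 - 5738) = √518066431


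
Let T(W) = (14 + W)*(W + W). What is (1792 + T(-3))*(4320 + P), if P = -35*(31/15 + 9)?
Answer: 20363348/3 ≈ 6.7878e+6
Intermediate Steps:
T(W) = 2*W*(14 + W) (T(W) = (14 + W)*(2*W) = 2*W*(14 + W))
P = -1162/3 (P = -35*(31*(1/15) + 9) = -35*(31/15 + 9) = -35*166/15 = -1162/3 ≈ -387.33)
(1792 + T(-3))*(4320 + P) = (1792 + 2*(-3)*(14 - 3))*(4320 - 1162/3) = (1792 + 2*(-3)*11)*(11798/3) = (1792 - 66)*(11798/3) = 1726*(11798/3) = 20363348/3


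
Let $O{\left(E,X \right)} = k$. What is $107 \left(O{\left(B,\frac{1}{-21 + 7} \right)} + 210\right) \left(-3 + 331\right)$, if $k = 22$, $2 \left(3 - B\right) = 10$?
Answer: $8142272$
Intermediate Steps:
$B = -2$ ($B = 3 - 5 = -2$)
$O{\left(E,X \right)} = 22$
$107 \left(O{\left(B,\frac{1}{-21 + 7} \right)} + 210\right) \left(-3 + 331\right) = 107 \left(22 + 210\right) \left(-3 + 331\right) = 107 \cdot 232 \cdot 328 = 107 \cdot 76096 = 8142272$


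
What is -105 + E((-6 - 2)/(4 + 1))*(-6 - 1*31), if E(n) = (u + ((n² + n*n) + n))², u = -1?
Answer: -212478/625 ≈ -339.96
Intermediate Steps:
E(n) = (-1 + n + 2*n²)² (E(n) = (-1 + ((n² + n*n) + n))² = (-1 + ((n² + n²) + n))² = (-1 + (2*n² + n))² = (-1 + (n + 2*n²))² = (-1 + n + 2*n²)²)
-105 + E((-6 - 2)/(4 + 1))*(-6 - 1*31) = -105 + (-1 + (-6 - 2)/(4 + 1) + 2*((-6 - 2)/(4 + 1))²)²*(-6 - 1*31) = -105 + (-1 - 8/5 + 2*(-8/5)²)²*(-6 - 31) = -105 + (-1 - 8*⅕ + 2*(-8*⅕)²)²*(-37) = -105 + (-1 - 8/5 + 2*(-8/5)²)²*(-37) = -105 + (-1 - 8/5 + 2*(64/25))²*(-37) = -105 + (-1 - 8/5 + 128/25)²*(-37) = -105 + (63/25)²*(-37) = -105 + (3969/625)*(-37) = -105 - 146853/625 = -212478/625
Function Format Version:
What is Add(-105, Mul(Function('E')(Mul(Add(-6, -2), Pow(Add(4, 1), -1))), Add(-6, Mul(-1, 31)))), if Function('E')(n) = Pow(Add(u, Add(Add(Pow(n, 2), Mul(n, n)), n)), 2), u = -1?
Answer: Rational(-212478, 625) ≈ -339.96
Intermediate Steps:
Function('E')(n) = Pow(Add(-1, n, Mul(2, Pow(n, 2))), 2) (Function('E')(n) = Pow(Add(-1, Add(Add(Pow(n, 2), Mul(n, n)), n)), 2) = Pow(Add(-1, Add(Add(Pow(n, 2), Pow(n, 2)), n)), 2) = Pow(Add(-1, Add(Mul(2, Pow(n, 2)), n)), 2) = Pow(Add(-1, Add(n, Mul(2, Pow(n, 2)))), 2) = Pow(Add(-1, n, Mul(2, Pow(n, 2))), 2))
Add(-105, Mul(Function('E')(Mul(Add(-6, -2), Pow(Add(4, 1), -1))), Add(-6, Mul(-1, 31)))) = Add(-105, Mul(Pow(Add(-1, Mul(Add(-6, -2), Pow(Add(4, 1), -1)), Mul(2, Pow(Mul(Add(-6, -2), Pow(Add(4, 1), -1)), 2))), 2), Add(-6, Mul(-1, 31)))) = Add(-105, Mul(Pow(Add(-1, Mul(-8, Pow(5, -1)), Mul(2, Pow(Mul(-8, Pow(5, -1)), 2))), 2), Add(-6, -31))) = Add(-105, Mul(Pow(Add(-1, Mul(-8, Rational(1, 5)), Mul(2, Pow(Mul(-8, Rational(1, 5)), 2))), 2), -37)) = Add(-105, Mul(Pow(Add(-1, Rational(-8, 5), Mul(2, Pow(Rational(-8, 5), 2))), 2), -37)) = Add(-105, Mul(Pow(Add(-1, Rational(-8, 5), Mul(2, Rational(64, 25))), 2), -37)) = Add(-105, Mul(Pow(Add(-1, Rational(-8, 5), Rational(128, 25)), 2), -37)) = Add(-105, Mul(Pow(Rational(63, 25), 2), -37)) = Add(-105, Mul(Rational(3969, 625), -37)) = Add(-105, Rational(-146853, 625)) = Rational(-212478, 625)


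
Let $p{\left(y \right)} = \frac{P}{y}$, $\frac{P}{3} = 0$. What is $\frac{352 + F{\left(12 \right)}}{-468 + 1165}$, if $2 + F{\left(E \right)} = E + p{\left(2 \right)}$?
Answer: $\frac{362}{697} \approx 0.51937$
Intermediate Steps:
$P = 0$ ($P = 3 \cdot 0 = 0$)
$p{\left(y \right)} = 0$ ($p{\left(y \right)} = \frac{0}{y} = 0$)
$F{\left(E \right)} = -2 + E$ ($F{\left(E \right)} = -2 + \left(E + 0\right) = -2 + E$)
$\frac{352 + F{\left(12 \right)}}{-468 + 1165} = \frac{352 + \left(-2 + 12\right)}{-468 + 1165} = \frac{352 + 10}{697} = 362 \cdot \frac{1}{697} = \frac{362}{697}$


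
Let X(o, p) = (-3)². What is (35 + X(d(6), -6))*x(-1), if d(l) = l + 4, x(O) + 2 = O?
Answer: -132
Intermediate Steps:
x(O) = -2 + O
d(l) = 4 + l
X(o, p) = 9
(35 + X(d(6), -6))*x(-1) = (35 + 9)*(-2 - 1) = 44*(-3) = -132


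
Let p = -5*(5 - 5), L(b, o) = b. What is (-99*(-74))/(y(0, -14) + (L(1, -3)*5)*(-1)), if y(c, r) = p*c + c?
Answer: -7326/5 ≈ -1465.2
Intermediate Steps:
p = 0 (p = -5*0 = 0)
y(c, r) = c (y(c, r) = 0*c + c = 0 + c = c)
(-99*(-74))/(y(0, -14) + (L(1, -3)*5)*(-1)) = (-99*(-74))/(0 + (1*5)*(-1)) = 7326/(0 + 5*(-1)) = 7326/(0 - 5) = 7326/(-5) = 7326*(-⅕) = -7326/5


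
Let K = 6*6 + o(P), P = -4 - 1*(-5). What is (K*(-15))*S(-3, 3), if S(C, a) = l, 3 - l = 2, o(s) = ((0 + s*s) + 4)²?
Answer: -915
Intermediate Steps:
P = 1 (P = -4 + 5 = 1)
o(s) = (4 + s²)² (o(s) = ((0 + s²) + 4)² = (s² + 4)² = (4 + s²)²)
K = 61 (K = 6*6 + (4 + 1²)² = 36 + (4 + 1)² = 36 + 5² = 36 + 25 = 61)
l = 1 (l = 3 - 1*2 = 3 - 2 = 1)
S(C, a) = 1
(K*(-15))*S(-3, 3) = (61*(-15))*1 = -915*1 = -915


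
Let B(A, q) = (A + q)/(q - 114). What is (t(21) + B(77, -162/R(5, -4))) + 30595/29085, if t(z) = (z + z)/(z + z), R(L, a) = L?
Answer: 2479987/1419348 ≈ 1.7473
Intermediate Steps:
t(z) = 1 (t(z) = (2*z)/((2*z)) = (2*z)*(1/(2*z)) = 1)
B(A, q) = (A + q)/(-114 + q)
(t(21) + B(77, -162/R(5, -4))) + 30595/29085 = (1 + (77 - 162/5)/(-114 - 162/5)) + 30595/29085 = (1 + (77 - 162*1/5)/(-114 - 162*1/5)) + 30595*(1/29085) = (1 + (77 - 162/5)/(-114 - 162/5)) + 6119/5817 = (1 + (223/5)/(-732/5)) + 6119/5817 = (1 - 5/732*223/5) + 6119/5817 = (1 - 223/732) + 6119/5817 = 509/732 + 6119/5817 = 2479987/1419348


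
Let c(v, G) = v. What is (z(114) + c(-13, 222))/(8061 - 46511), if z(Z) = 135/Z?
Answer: 449/1461100 ≈ 0.00030730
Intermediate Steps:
(z(114) + c(-13, 222))/(8061 - 46511) = (135/114 - 13)/(8061 - 46511) = (135*(1/114) - 13)/(-38450) = (45/38 - 13)*(-1/38450) = -449/38*(-1/38450) = 449/1461100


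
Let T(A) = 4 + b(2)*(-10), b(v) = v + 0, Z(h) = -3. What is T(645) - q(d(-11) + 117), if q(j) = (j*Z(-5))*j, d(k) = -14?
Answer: 31811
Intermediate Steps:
b(v) = v
q(j) = -3*j² (q(j) = (j*(-3))*j = (-3*j)*j = -3*j²)
T(A) = -16 (T(A) = 4 + 2*(-10) = 4 - 20 = -16)
T(645) - q(d(-11) + 117) = -16 - (-3)*(-14 + 117)² = -16 - (-3)*103² = -16 - (-3)*10609 = -16 - 1*(-31827) = -16 + 31827 = 31811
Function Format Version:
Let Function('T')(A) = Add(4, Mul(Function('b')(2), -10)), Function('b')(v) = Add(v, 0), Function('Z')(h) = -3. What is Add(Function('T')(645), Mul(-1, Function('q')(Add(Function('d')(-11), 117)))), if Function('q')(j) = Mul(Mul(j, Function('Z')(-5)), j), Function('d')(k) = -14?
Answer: 31811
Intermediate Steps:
Function('b')(v) = v
Function('q')(j) = Mul(-3, Pow(j, 2)) (Function('q')(j) = Mul(Mul(j, -3), j) = Mul(Mul(-3, j), j) = Mul(-3, Pow(j, 2)))
Function('T')(A) = -16 (Function('T')(A) = Add(4, Mul(2, -10)) = Add(4, -20) = -16)
Add(Function('T')(645), Mul(-1, Function('q')(Add(Function('d')(-11), 117)))) = Add(-16, Mul(-1, Mul(-3, Pow(Add(-14, 117), 2)))) = Add(-16, Mul(-1, Mul(-3, Pow(103, 2)))) = Add(-16, Mul(-1, Mul(-3, 10609))) = Add(-16, Mul(-1, -31827)) = Add(-16, 31827) = 31811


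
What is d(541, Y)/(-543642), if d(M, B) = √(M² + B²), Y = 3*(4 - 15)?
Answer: -√293770/543642 ≈ -0.00099699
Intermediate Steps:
Y = -33 (Y = 3*(-11) = -33)
d(M, B) = √(B² + M²)
d(541, Y)/(-543642) = √((-33)² + 541²)/(-543642) = √(1089 + 292681)*(-1/543642) = √293770*(-1/543642) = -√293770/543642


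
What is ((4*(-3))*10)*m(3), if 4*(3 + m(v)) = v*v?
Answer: 90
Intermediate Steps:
m(v) = -3 + v**2/4 (m(v) = -3 + (v*v)/4 = -3 + v**2/4)
((4*(-3))*10)*m(3) = ((4*(-3))*10)*(-3 + (1/4)*3**2) = (-12*10)*(-3 + (1/4)*9) = -120*(-3 + 9/4) = -120*(-3/4) = 90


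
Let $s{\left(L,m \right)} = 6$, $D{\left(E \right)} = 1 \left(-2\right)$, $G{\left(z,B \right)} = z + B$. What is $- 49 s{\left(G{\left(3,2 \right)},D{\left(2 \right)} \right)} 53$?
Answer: $-15582$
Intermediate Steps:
$G{\left(z,B \right)} = B + z$
$D{\left(E \right)} = -2$
$- 49 s{\left(G{\left(3,2 \right)},D{\left(2 \right)} \right)} 53 = \left(-49\right) 6 \cdot 53 = \left(-294\right) 53 = -15582$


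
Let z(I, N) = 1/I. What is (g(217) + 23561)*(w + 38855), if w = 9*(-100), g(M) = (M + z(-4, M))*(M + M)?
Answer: 8929331255/2 ≈ 4.4647e+9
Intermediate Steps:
g(M) = 2*M*(-¼ + M) (g(M) = (M + 1/(-4))*(M + M) = (M - ¼)*(2*M) = (-¼ + M)*(2*M) = 2*M*(-¼ + M))
w = -900
(g(217) + 23561)*(w + 38855) = ((½)*217*(-1 + 4*217) + 23561)*(-900 + 38855) = ((½)*217*(-1 + 868) + 23561)*37955 = ((½)*217*867 + 23561)*37955 = (188139/2 + 23561)*37955 = (235261/2)*37955 = 8929331255/2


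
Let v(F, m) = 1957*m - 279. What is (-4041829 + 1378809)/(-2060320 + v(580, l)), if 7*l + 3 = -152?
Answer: 4660285/3681882 ≈ 1.2657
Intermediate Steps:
l = -155/7 (l = -3/7 + (1/7)*(-152) = -3/7 - 152/7 = -155/7 ≈ -22.143)
v(F, m) = -279 + 1957*m
(-4041829 + 1378809)/(-2060320 + v(580, l)) = (-4041829 + 1378809)/(-2060320 + (-279 + 1957*(-155/7))) = -2663020/(-2060320 + (-279 - 303335/7)) = -2663020/(-2060320 - 305288/7) = -2663020/(-14727528/7) = -2663020*(-7/14727528) = 4660285/3681882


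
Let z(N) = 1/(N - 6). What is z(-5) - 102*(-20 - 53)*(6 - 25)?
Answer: -1556215/11 ≈ -1.4147e+5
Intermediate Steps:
z(N) = 1/(-6 + N)
z(-5) - 102*(-20 - 53)*(6 - 25) = 1/(-6 - 5) - 102*(-20 - 53)*(6 - 25) = 1/(-11) - (-7446)*(-19) = -1/11 - 102*1387 = -1/11 - 141474 = -1556215/11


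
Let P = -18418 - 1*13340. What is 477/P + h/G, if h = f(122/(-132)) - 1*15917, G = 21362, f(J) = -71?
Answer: -86322763/113069066 ≈ -0.76345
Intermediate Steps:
P = -31758 (P = -18418 - 13340 = -31758)
h = -15988 (h = -71 - 1*15917 = -71 - 15917 = -15988)
477/P + h/G = 477/(-31758) - 15988/21362 = 477*(-1/31758) - 15988*1/21362 = -159/10586 - 7994/10681 = -86322763/113069066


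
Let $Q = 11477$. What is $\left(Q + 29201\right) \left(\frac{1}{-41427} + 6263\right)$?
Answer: $\frac{10554204049400}{41427} \approx 2.5477 \cdot 10^{8}$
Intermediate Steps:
$\left(Q + 29201\right) \left(\frac{1}{-41427} + 6263\right) = \left(11477 + 29201\right) \left(\frac{1}{-41427} + 6263\right) = 40678 \left(- \frac{1}{41427} + 6263\right) = 40678 \cdot \frac{259457300}{41427} = \frac{10554204049400}{41427}$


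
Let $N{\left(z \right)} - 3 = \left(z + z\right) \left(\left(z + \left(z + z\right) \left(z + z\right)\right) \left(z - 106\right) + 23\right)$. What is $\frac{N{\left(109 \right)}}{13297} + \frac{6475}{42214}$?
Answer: $\frac{1315347653861}{561319558} \approx 2343.3$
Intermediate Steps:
$N{\left(z \right)} = 3 + 2 z \left(23 + \left(-106 + z\right) \left(z + 4 z^{2}\right)\right)$ ($N{\left(z \right)} = 3 + \left(z + z\right) \left(\left(z + \left(z + z\right) \left(z + z\right)\right) \left(z - 106\right) + 23\right) = 3 + 2 z \left(\left(z + 2 z 2 z\right) \left(-106 + z\right) + 23\right) = 3 + 2 z \left(\left(z + 4 z^{2}\right) \left(-106 + z\right) + 23\right) = 3 + 2 z \left(\left(-106 + z\right) \left(z + 4 z^{2}\right) + 23\right) = 3 + 2 z \left(23 + \left(-106 + z\right) \left(z + 4 z^{2}\right)\right)$)
$\frac{N{\left(109 \right)}}{13297} + \frac{6475}{42214} = \frac{3 - 846 \cdot 109^{3} - 212 \cdot 109^{2} + 8 \cdot 109^{4} + 46 \cdot 109}{13297} + \frac{6475}{42214} = \left(3 - 1095594534 - 2518772 + 8 \cdot 141158161 + 5014\right) \frac{1}{13297} + 6475 \cdot \frac{1}{42214} = \left(3 - 1095594534 - 2518772 + 1129265288 + 5014\right) \frac{1}{13297} + \frac{6475}{42214} = 31156999 \cdot \frac{1}{13297} + \frac{6475}{42214} = \frac{31156999}{13297} + \frac{6475}{42214} = \frac{1315347653861}{561319558}$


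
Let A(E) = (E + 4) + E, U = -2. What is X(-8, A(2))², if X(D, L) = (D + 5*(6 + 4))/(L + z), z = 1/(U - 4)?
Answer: 63504/2209 ≈ 28.748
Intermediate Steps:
A(E) = 4 + 2*E (A(E) = (4 + E) + E = 4 + 2*E)
z = -⅙ (z = 1/(-2 - 4) = 1/(-6) = -⅙ ≈ -0.16667)
X(D, L) = (50 + D)/(-⅙ + L) (X(D, L) = (D + 5*(6 + 4))/(L - ⅙) = (D + 5*10)/(-⅙ + L) = (D + 50)/(-⅙ + L) = (50 + D)/(-⅙ + L))
X(-8, A(2))² = (6*(50 - 8)/(-1 + 6*(4 + 2*2)))² = (6*42/(-1 + 6*(4 + 4)))² = (6*42/(-1 + 6*8))² = (6*42/(-1 + 48))² = (6*42/47)² = (6*(1/47)*42)² = (252/47)² = 63504/2209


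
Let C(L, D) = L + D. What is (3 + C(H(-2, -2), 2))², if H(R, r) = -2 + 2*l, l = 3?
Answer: 81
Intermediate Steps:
H(R, r) = 4 (H(R, r) = -2 + 2*3 = -2 + 6 = 4)
C(L, D) = D + L
(3 + C(H(-2, -2), 2))² = (3 + (2 + 4))² = (3 + 6)² = 9² = 81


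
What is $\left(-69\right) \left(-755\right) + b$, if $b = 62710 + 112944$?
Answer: $227749$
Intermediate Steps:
$b = 175654$
$\left(-69\right) \left(-755\right) + b = \left(-69\right) \left(-755\right) + 175654 = 52095 + 175654 = 227749$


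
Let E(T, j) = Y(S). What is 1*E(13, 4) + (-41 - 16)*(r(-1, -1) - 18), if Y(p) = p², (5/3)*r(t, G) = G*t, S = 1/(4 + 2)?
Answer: 178529/180 ≈ 991.83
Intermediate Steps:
S = ⅙ (S = 1/6 = ⅙ ≈ 0.16667)
r(t, G) = 3*G*t/5 (r(t, G) = 3*(G*t)/5 = 3*G*t/5)
E(T, j) = 1/36 (E(T, j) = (⅙)² = 1/36)
1*E(13, 4) + (-41 - 16)*(r(-1, -1) - 18) = 1*(1/36) + (-41 - 16)*((⅗)*(-1)*(-1) - 18) = 1/36 - 57*(⅗ - 18) = 1/36 - 57*(-87/5) = 1/36 + 4959/5 = 178529/180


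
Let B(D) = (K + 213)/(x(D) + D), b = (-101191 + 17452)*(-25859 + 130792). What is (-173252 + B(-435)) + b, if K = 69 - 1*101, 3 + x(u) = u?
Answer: -7671188706328/873 ≈ -8.7872e+9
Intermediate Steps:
b = -8786984487 (b = -83739*104933 = -8786984487)
x(u) = -3 + u
K = -32 (K = 69 - 101 = -32)
B(D) = 181/(-3 + 2*D) (B(D) = (-32 + 213)/((-3 + D) + D) = 181/(-3 + 2*D))
(-173252 + B(-435)) + b = (-173252 + 181/(-3 + 2*(-435))) - 8786984487 = (-173252 + 181/(-3 - 870)) - 8786984487 = (-173252 + 181/(-873)) - 8786984487 = (-173252 + 181*(-1/873)) - 8786984487 = (-173252 - 181/873) - 8786984487 = -151249177/873 - 8786984487 = -7671188706328/873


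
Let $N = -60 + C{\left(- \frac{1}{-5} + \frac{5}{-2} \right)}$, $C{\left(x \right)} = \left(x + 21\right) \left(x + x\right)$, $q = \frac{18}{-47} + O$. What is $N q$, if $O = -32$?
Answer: $\frac{5556061}{1175} \approx 4728.6$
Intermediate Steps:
$q = - \frac{1522}{47}$ ($q = \frac{18}{-47} - 32 = 18 \left(- \frac{1}{47}\right) - 32 = - \frac{18}{47} - 32 = - \frac{1522}{47} \approx -32.383$)
$C{\left(x \right)} = 2 x \left(21 + x\right)$ ($C{\left(x \right)} = \left(21 + x\right) 2 x = 2 x \left(21 + x\right)$)
$N = - \frac{7301}{50}$ ($N = -60 + 2 \left(- \frac{1}{-5} + \frac{5}{-2}\right) \left(21 + \left(- \frac{1}{-5} + \frac{5}{-2}\right)\right) = -60 + 2 \left(\left(-1\right) \left(- \frac{1}{5}\right) + 5 \left(- \frac{1}{2}\right)\right) \left(21 + \left(\left(-1\right) \left(- \frac{1}{5}\right) + 5 \left(- \frac{1}{2}\right)\right)\right) = -60 + 2 \left(\frac{1}{5} - \frac{5}{2}\right) \left(21 + \left(\frac{1}{5} - \frac{5}{2}\right)\right) = -60 + 2 \left(- \frac{23}{10}\right) \left(21 - \frac{23}{10}\right) = -60 + 2 \left(- \frac{23}{10}\right) \frac{187}{10} = -60 - \frac{4301}{50} = - \frac{7301}{50} \approx -146.02$)
$N q = \left(- \frac{7301}{50}\right) \left(- \frac{1522}{47}\right) = \frac{5556061}{1175}$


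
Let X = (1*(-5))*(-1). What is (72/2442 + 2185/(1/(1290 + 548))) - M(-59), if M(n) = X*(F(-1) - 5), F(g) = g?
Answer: 1634536432/407 ≈ 4.0161e+6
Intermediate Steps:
X = 5 (X = -5*(-1) = 5)
M(n) = -30 (M(n) = 5*(-1 - 5) = 5*(-6) = -30)
(72/2442 + 2185/(1/(1290 + 548))) - M(-59) = (72/2442 + 2185/(1/(1290 + 548))) - 1*(-30) = (72*(1/2442) + 2185/(1/1838)) + 30 = (12/407 + 2185/(1/1838)) + 30 = (12/407 + 2185*1838) + 30 = (12/407 + 4016030) + 30 = 1634524222/407 + 30 = 1634536432/407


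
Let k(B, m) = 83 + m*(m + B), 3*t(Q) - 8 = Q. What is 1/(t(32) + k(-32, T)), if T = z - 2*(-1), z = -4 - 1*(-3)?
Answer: 3/196 ≈ 0.015306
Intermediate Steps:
z = -1 (z = -4 + 3 = -1)
t(Q) = 8/3 + Q/3
T = 1 (T = -1 - 2*(-1) = -1 + 2 = 1)
k(B, m) = 83 + m*(B + m)
1/(t(32) + k(-32, T)) = 1/((8/3 + (1/3)*32) + (83 + 1**2 - 32*1)) = 1/((8/3 + 32/3) + (83 + 1 - 32)) = 1/(40/3 + 52) = 1/(196/3) = 3/196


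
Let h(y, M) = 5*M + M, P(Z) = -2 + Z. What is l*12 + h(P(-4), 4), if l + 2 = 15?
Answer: 180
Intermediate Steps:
l = 13 (l = -2 + 15 = 13)
h(y, M) = 6*M
l*12 + h(P(-4), 4) = 13*12 + 6*4 = 156 + 24 = 180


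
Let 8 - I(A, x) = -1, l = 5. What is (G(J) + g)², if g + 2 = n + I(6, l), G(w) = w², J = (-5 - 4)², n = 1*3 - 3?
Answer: 43138624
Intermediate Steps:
I(A, x) = 9 (I(A, x) = 8 - 1*(-1) = 8 + 1 = 9)
n = 0 (n = 3 - 3 = 0)
J = 81 (J = (-9)² = 81)
g = 7 (g = -2 + (0 + 9) = -2 + 9 = 7)
(G(J) + g)² = (81² + 7)² = (6561 + 7)² = 6568² = 43138624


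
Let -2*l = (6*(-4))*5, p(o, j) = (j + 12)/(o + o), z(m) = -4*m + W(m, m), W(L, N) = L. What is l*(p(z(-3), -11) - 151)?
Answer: -27170/3 ≈ -9056.7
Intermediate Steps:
z(m) = -3*m (z(m) = -4*m + m = -3*m)
p(o, j) = (12 + j)/(2*o) (p(o, j) = (12 + j)/((2*o)) = (12 + j)*(1/(2*o)) = (12 + j)/(2*o))
l = 60 (l = -6*(-4)*5/2 = -(-12)*5 = -1/2*(-120) = 60)
l*(p(z(-3), -11) - 151) = 60*((12 - 11)/(2*((-3*(-3)))) - 151) = 60*((1/2)*1/9 - 151) = 60*((1/2)*(1/9)*1 - 151) = 60*(1/18 - 151) = 60*(-2717/18) = -27170/3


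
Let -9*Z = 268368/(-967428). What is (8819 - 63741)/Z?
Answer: -19924905231/11182 ≈ -1.7819e+6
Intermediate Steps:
Z = 22364/725571 (Z = -89456/(3*(-967428)) = -89456*(-1)/(3*967428) = -⅑*(-22364/80619) = 22364/725571 ≈ 0.030823)
(8819 - 63741)/Z = (8819 - 63741)/(22364/725571) = -54922*725571/22364 = -19924905231/11182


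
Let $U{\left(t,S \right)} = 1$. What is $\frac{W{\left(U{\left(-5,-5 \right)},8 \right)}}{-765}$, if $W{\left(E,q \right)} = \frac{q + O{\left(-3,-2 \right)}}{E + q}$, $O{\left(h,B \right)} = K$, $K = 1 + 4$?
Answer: $- \frac{13}{6885} \approx -0.0018882$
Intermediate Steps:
$K = 5$
$O{\left(h,B \right)} = 5$
$W{\left(E,q \right)} = \frac{5 + q}{E + q}$ ($W{\left(E,q \right)} = \frac{q + 5}{E + q} = \frac{5 + q}{E + q}$)
$\frac{W{\left(U{\left(-5,-5 \right)},8 \right)}}{-765} = \frac{\frac{1}{1 + 8} \left(5 + 8\right)}{-765} = \frac{1}{9} \cdot 13 \left(- \frac{1}{765}\right) = \frac{13}{9} \left(- \frac{1}{765}\right) = - \frac{13}{6885}$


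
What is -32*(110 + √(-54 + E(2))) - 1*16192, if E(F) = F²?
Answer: -19712 - 160*I*√2 ≈ -19712.0 - 226.27*I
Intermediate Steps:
-32*(110 + √(-54 + E(2))) - 1*16192 = -32*(110 + √(-54 + 2²)) - 1*16192 = -32*(110 + √(-54 + 4)) - 16192 = -32*(110 + √(-50)) - 16192 = -32*(110 + 5*I*√2) - 16192 = (-3520 - 160*I*√2) - 16192 = -19712 - 160*I*√2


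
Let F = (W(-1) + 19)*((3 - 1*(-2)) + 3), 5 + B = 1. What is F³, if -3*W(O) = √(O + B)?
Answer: 10486784/3 - 4987904*I*√5/27 ≈ 3.4956e+6 - 4.1309e+5*I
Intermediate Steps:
B = -4 (B = -5 + 1 = -4)
W(O) = -√(-4 + O)/3 (W(O) = -√(O - 4)/3 = -√(-4 + O)/3)
F = 152 - 8*I*√5/3 (F = (-√(-4 - 1)/3 + 19)*((3 - 1*(-2)) + 3) = (-I*√5/3 + 19)*((3 + 2) + 3) = (-I*√5/3 + 19)*(5 + 3) = (-I*√5/3 + 19)*8 = (19 - I*√5/3)*8 = 152 - 8*I*√5/3 ≈ 152.0 - 5.9628*I)
F³ = (152 - 8*I*√5/3)³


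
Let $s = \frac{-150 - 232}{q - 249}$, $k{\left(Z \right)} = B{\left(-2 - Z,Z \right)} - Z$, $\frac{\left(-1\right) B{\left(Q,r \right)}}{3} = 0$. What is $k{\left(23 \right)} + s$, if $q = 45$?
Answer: $- \frac{2155}{102} \approx -21.127$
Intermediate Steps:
$B{\left(Q,r \right)} = 0$ ($B{\left(Q,r \right)} = \left(-3\right) 0 = 0$)
$k{\left(Z \right)} = - Z$ ($k{\left(Z \right)} = 0 - Z = - Z$)
$s = \frac{191}{102}$ ($s = \frac{-150 - 232}{45 - 249} = - \frac{382}{-204} = \left(-382\right) \left(- \frac{1}{204}\right) = \frac{191}{102} \approx 1.8725$)
$k{\left(23 \right)} + s = \left(-1\right) 23 + \frac{191}{102} = -23 + \frac{191}{102} = - \frac{2155}{102}$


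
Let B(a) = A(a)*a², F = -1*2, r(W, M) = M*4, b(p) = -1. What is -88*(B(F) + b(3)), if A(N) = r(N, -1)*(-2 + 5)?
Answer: 4312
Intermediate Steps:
r(W, M) = 4*M
A(N) = -12 (A(N) = (4*(-1))*(-2 + 5) = -4*3 = -12)
F = -2
B(a) = -12*a²
-88*(B(F) + b(3)) = -88*(-12*(-2)² - 1) = -88*(-12*4 - 1) = -88*(-48 - 1) = -88*(-49) = 4312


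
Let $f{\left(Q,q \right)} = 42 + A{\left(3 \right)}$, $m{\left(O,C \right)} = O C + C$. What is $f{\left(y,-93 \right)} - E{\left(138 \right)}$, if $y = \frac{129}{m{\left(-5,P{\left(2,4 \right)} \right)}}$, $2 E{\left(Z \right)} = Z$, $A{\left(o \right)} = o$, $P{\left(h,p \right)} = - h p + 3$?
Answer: $-24$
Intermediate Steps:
$P{\left(h,p \right)} = 3 - h p$ ($P{\left(h,p \right)} = - h p + 3 = 3 - h p$)
$m{\left(O,C \right)} = C + C O$ ($m{\left(O,C \right)} = C O + C = C + C O$)
$E{\left(Z \right)} = \frac{Z}{2}$
$y = \frac{129}{20}$ ($y = \frac{129}{\left(3 - 2 \cdot 4\right) \left(1 - 5\right)} = \frac{129}{\left(3 - 8\right) \left(-4\right)} = \frac{129}{\left(-5\right) \left(-4\right)} = \frac{129}{20} \approx 6.45$)
$f{\left(Q,q \right)} = 45$ ($f{\left(Q,q \right)} = 42 + 3 = 45$)
$f{\left(y,-93 \right)} - E{\left(138 \right)} = 45 - \frac{1}{2} \cdot 138 = 45 - 69 = -24$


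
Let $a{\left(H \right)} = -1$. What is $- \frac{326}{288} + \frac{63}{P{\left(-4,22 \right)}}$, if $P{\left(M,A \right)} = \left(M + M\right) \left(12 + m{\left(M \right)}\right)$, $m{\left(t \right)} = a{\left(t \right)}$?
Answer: $- \frac{2927}{1584} \approx -1.8479$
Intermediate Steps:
$m{\left(t \right)} = -1$
$P{\left(M,A \right)} = 22 M$ ($P{\left(M,A \right)} = \left(M + M\right) \left(12 - 1\right) = 2 M 11 = 22 M$)
$- \frac{326}{288} + \frac{63}{P{\left(-4,22 \right)}} = - \frac{326}{288} + \frac{63}{22 \left(-4\right)} = \left(-326\right) \frac{1}{288} + \frac{63}{-88} = - \frac{163}{144} + 63 \left(- \frac{1}{88}\right) = - \frac{163}{144} - \frac{63}{88} = - \frac{2927}{1584}$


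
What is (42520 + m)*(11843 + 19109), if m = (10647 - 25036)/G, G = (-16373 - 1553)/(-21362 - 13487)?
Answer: 4035696004284/8963 ≈ 4.5026e+8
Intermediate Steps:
G = 17926/34849 (G = -17926/(-34849) = -17926*(-1/34849) = 17926/34849 ≈ 0.51439)
m = -501442261/17926 (m = (10647 - 25036)/(17926/34849) = -14389*34849/17926 = -501442261/17926 ≈ -27973.)
(42520 + m)*(11843 + 19109) = (42520 - 501442261/17926)*(11843 + 19109) = (260771259/17926)*30952 = 4035696004284/8963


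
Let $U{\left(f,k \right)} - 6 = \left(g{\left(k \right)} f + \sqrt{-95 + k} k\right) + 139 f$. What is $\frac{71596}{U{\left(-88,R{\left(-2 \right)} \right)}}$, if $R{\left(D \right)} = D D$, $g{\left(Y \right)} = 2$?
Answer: $- \frac{17075646}{2957905} - \frac{71596 i \sqrt{91}}{38452765} \approx -5.7729 - 0.017762 i$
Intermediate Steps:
$R{\left(D \right)} = D^{2}$
$U{\left(f,k \right)} = 6 + 141 f + k \sqrt{-95 + k}$ ($U{\left(f,k \right)} = 6 + \left(\left(2 f + \sqrt{-95 + k} k\right) + 139 f\right) = 6 + \left(\left(2 f + k \sqrt{-95 + k}\right) + 139 f\right) = 6 + \left(141 f + k \sqrt{-95 + k}\right) = 6 + 141 f + k \sqrt{-95 + k}$)
$\frac{71596}{U{\left(-88,R{\left(-2 \right)} \right)}} = \frac{71596}{6 + 141 \left(-88\right) + \left(-2\right)^{2} \sqrt{-95 + \left(-2\right)^{2}}} = \frac{71596}{6 - 12408 + 4 \sqrt{-95 + 4}} = \frac{71596}{6 - 12408 + 4 \sqrt{-91}} = \frac{71596}{6 - 12408 + 4 i \sqrt{91}} = \frac{71596}{-12402 + 4 i \sqrt{91}}$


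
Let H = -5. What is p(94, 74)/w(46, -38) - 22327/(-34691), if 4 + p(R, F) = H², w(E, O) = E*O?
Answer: 38299085/60639868 ≈ 0.63158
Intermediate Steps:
p(R, F) = 21 (p(R, F) = -4 + (-5)² = -4 + 25 = 21)
p(94, 74)/w(46, -38) - 22327/(-34691) = 21/((46*(-38))) - 22327/(-34691) = 21/(-1748) - 22327*(-1/34691) = 21*(-1/1748) + 22327/34691 = -21/1748 + 22327/34691 = 38299085/60639868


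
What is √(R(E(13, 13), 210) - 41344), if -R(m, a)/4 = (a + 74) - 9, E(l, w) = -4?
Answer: 18*I*√131 ≈ 206.02*I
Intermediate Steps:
R(m, a) = -260 - 4*a (R(m, a) = -4*((a + 74) - 9) = -4*((74 + a) - 9) = -4*(65 + a) = -260 - 4*a)
√(R(E(13, 13), 210) - 41344) = √((-260 - 4*210) - 41344) = √((-260 - 840) - 41344) = √(-1100 - 41344) = √(-42444) = 18*I*√131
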